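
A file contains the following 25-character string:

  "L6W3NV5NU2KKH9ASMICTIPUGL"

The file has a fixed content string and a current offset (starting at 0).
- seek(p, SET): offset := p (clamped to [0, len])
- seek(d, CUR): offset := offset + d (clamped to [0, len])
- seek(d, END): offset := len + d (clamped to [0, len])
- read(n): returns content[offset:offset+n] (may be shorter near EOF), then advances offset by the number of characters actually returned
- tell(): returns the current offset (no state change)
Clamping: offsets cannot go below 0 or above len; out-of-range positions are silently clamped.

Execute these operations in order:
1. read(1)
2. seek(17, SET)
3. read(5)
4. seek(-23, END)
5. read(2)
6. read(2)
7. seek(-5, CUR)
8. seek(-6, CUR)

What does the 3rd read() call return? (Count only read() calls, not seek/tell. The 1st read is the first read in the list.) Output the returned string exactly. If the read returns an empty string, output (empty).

Answer: W3

Derivation:
After 1 (read(1)): returned 'L', offset=1
After 2 (seek(17, SET)): offset=17
After 3 (read(5)): returned 'ICTIP', offset=22
After 4 (seek(-23, END)): offset=2
After 5 (read(2)): returned 'W3', offset=4
After 6 (read(2)): returned 'NV', offset=6
After 7 (seek(-5, CUR)): offset=1
After 8 (seek(-6, CUR)): offset=0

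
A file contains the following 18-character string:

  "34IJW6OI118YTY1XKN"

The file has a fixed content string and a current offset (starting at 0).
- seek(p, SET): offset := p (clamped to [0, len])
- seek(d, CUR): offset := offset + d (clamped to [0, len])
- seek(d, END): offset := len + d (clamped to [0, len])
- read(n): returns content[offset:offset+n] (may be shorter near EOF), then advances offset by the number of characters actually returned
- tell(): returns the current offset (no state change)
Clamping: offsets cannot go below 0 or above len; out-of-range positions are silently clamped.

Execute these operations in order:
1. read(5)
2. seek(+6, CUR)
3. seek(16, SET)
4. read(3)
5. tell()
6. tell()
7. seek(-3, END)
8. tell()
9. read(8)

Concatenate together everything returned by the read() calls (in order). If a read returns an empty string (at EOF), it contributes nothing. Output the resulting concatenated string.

Answer: 34IJWKNXKN

Derivation:
After 1 (read(5)): returned '34IJW', offset=5
After 2 (seek(+6, CUR)): offset=11
After 3 (seek(16, SET)): offset=16
After 4 (read(3)): returned 'KN', offset=18
After 5 (tell()): offset=18
After 6 (tell()): offset=18
After 7 (seek(-3, END)): offset=15
After 8 (tell()): offset=15
After 9 (read(8)): returned 'XKN', offset=18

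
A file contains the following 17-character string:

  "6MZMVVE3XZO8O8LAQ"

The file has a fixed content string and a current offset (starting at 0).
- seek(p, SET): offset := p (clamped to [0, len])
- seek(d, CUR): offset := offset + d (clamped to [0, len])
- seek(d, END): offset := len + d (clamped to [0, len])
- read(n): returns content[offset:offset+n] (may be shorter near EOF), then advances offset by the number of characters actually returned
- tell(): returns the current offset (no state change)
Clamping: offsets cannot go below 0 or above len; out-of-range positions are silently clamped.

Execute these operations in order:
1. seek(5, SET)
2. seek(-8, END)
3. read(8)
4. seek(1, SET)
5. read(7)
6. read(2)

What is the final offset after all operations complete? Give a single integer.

After 1 (seek(5, SET)): offset=5
After 2 (seek(-8, END)): offset=9
After 3 (read(8)): returned 'ZO8O8LAQ', offset=17
After 4 (seek(1, SET)): offset=1
After 5 (read(7)): returned 'MZMVVE3', offset=8
After 6 (read(2)): returned 'XZ', offset=10

Answer: 10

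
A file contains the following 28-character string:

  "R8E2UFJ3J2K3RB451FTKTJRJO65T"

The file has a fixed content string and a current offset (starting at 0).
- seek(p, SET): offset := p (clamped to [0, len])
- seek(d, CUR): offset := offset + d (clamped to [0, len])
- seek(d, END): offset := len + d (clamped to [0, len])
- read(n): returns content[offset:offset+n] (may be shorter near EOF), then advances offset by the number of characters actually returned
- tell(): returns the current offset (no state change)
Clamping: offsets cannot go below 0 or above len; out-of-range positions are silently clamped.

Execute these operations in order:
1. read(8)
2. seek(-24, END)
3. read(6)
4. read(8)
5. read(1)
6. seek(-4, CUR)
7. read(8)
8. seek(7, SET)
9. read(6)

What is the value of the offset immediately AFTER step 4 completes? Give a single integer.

After 1 (read(8)): returned 'R8E2UFJ3', offset=8
After 2 (seek(-24, END)): offset=4
After 3 (read(6)): returned 'UFJ3J2', offset=10
After 4 (read(8)): returned 'K3RB451F', offset=18

Answer: 18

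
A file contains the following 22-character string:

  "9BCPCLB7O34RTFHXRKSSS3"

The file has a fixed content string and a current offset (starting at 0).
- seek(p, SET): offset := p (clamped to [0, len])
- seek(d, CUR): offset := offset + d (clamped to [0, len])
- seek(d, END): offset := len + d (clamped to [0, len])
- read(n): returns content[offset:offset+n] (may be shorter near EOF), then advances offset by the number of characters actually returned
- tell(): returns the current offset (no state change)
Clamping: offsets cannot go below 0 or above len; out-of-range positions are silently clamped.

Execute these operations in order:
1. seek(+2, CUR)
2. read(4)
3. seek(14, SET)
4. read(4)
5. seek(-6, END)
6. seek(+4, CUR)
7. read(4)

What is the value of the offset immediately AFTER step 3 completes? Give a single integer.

Answer: 14

Derivation:
After 1 (seek(+2, CUR)): offset=2
After 2 (read(4)): returned 'CPCL', offset=6
After 3 (seek(14, SET)): offset=14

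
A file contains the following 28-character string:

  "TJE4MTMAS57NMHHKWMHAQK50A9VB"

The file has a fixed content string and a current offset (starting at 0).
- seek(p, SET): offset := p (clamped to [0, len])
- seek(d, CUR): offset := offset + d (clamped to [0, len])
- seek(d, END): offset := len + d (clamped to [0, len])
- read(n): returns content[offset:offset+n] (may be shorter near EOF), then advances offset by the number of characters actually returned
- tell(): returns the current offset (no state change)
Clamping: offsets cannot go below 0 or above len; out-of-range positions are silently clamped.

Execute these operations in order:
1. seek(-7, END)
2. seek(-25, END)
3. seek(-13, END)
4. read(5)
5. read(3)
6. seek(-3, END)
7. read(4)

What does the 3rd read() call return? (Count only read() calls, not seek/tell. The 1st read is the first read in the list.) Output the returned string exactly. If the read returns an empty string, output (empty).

Answer: 9VB

Derivation:
After 1 (seek(-7, END)): offset=21
After 2 (seek(-25, END)): offset=3
After 3 (seek(-13, END)): offset=15
After 4 (read(5)): returned 'KWMHA', offset=20
After 5 (read(3)): returned 'QK5', offset=23
After 6 (seek(-3, END)): offset=25
After 7 (read(4)): returned '9VB', offset=28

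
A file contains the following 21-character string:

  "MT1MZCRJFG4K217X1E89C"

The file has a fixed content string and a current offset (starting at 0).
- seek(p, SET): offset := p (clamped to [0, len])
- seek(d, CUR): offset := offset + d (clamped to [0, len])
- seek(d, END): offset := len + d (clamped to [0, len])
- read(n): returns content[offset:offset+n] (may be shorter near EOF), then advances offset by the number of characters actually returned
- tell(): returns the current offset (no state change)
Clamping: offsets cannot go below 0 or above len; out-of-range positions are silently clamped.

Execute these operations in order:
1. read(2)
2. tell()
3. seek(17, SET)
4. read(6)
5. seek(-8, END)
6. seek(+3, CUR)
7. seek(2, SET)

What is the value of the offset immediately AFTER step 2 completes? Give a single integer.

After 1 (read(2)): returned 'MT', offset=2
After 2 (tell()): offset=2

Answer: 2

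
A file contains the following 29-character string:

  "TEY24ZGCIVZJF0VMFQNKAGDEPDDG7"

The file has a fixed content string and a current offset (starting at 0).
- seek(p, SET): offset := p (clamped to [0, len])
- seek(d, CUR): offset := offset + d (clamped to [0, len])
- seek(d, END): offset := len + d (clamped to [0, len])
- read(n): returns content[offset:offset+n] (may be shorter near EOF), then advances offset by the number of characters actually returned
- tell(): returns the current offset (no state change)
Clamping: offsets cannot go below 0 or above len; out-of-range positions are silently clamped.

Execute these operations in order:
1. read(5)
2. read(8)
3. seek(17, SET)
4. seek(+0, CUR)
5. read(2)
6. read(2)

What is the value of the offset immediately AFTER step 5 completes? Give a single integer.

After 1 (read(5)): returned 'TEY24', offset=5
After 2 (read(8)): returned 'ZGCIVZJF', offset=13
After 3 (seek(17, SET)): offset=17
After 4 (seek(+0, CUR)): offset=17
After 5 (read(2)): returned 'QN', offset=19

Answer: 19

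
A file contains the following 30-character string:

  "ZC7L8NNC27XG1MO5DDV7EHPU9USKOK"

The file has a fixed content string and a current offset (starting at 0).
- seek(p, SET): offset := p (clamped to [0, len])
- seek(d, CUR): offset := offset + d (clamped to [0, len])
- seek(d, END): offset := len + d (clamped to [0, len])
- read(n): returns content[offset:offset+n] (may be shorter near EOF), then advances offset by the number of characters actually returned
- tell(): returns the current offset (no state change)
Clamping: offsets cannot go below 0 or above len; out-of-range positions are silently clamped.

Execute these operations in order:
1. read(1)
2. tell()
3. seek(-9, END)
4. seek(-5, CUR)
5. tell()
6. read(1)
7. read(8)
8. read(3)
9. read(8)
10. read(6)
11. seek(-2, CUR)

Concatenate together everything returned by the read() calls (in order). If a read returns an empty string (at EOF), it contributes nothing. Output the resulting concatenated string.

After 1 (read(1)): returned 'Z', offset=1
After 2 (tell()): offset=1
After 3 (seek(-9, END)): offset=21
After 4 (seek(-5, CUR)): offset=16
After 5 (tell()): offset=16
After 6 (read(1)): returned 'D', offset=17
After 7 (read(8)): returned 'DV7EHPU9', offset=25
After 8 (read(3)): returned 'USK', offset=28
After 9 (read(8)): returned 'OK', offset=30
After 10 (read(6)): returned '', offset=30
After 11 (seek(-2, CUR)): offset=28

Answer: ZDDV7EHPU9USKOK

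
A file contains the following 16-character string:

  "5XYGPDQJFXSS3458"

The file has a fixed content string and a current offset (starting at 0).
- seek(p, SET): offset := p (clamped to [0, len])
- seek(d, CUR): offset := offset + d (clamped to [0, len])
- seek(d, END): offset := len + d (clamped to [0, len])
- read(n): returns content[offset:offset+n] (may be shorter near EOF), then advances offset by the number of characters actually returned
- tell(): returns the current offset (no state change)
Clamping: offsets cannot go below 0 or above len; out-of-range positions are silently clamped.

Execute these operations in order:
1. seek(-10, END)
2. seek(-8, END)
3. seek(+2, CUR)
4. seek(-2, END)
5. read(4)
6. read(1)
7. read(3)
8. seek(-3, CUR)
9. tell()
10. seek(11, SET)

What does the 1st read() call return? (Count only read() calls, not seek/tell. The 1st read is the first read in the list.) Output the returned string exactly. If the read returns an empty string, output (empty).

After 1 (seek(-10, END)): offset=6
After 2 (seek(-8, END)): offset=8
After 3 (seek(+2, CUR)): offset=10
After 4 (seek(-2, END)): offset=14
After 5 (read(4)): returned '58', offset=16
After 6 (read(1)): returned '', offset=16
After 7 (read(3)): returned '', offset=16
After 8 (seek(-3, CUR)): offset=13
After 9 (tell()): offset=13
After 10 (seek(11, SET)): offset=11

Answer: 58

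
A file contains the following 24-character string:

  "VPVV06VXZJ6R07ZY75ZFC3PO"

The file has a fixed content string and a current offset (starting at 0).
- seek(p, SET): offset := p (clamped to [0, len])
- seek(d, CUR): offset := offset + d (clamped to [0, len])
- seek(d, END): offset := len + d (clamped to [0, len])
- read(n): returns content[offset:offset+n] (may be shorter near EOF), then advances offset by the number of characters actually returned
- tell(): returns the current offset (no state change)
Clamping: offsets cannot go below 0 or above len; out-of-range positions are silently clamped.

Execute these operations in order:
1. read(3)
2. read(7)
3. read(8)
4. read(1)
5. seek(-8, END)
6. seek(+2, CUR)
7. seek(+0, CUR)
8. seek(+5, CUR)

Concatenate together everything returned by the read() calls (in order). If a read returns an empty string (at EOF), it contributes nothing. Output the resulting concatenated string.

Answer: VPVV06VXZJ6R07ZY75Z

Derivation:
After 1 (read(3)): returned 'VPV', offset=3
After 2 (read(7)): returned 'V06VXZJ', offset=10
After 3 (read(8)): returned '6R07ZY75', offset=18
After 4 (read(1)): returned 'Z', offset=19
After 5 (seek(-8, END)): offset=16
After 6 (seek(+2, CUR)): offset=18
After 7 (seek(+0, CUR)): offset=18
After 8 (seek(+5, CUR)): offset=23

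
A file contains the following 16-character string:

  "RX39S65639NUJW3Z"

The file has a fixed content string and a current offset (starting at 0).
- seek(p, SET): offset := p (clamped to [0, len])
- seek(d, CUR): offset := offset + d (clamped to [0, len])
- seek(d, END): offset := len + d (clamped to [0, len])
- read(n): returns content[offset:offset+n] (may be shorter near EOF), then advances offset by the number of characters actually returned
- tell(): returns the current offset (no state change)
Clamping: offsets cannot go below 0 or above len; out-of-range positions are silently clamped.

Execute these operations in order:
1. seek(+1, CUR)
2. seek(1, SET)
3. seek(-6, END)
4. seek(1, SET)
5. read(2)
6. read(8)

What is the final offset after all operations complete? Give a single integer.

Answer: 11

Derivation:
After 1 (seek(+1, CUR)): offset=1
After 2 (seek(1, SET)): offset=1
After 3 (seek(-6, END)): offset=10
After 4 (seek(1, SET)): offset=1
After 5 (read(2)): returned 'X3', offset=3
After 6 (read(8)): returned '9S65639N', offset=11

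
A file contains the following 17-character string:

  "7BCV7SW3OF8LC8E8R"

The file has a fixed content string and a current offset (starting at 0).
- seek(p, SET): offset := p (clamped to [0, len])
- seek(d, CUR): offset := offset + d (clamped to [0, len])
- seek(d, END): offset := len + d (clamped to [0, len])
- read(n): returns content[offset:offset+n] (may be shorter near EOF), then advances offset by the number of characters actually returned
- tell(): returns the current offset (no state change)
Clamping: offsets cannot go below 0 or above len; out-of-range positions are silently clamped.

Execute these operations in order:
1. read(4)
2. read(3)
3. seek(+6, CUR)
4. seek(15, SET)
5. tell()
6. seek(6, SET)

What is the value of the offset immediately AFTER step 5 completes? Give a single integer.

Answer: 15

Derivation:
After 1 (read(4)): returned '7BCV', offset=4
After 2 (read(3)): returned '7SW', offset=7
After 3 (seek(+6, CUR)): offset=13
After 4 (seek(15, SET)): offset=15
After 5 (tell()): offset=15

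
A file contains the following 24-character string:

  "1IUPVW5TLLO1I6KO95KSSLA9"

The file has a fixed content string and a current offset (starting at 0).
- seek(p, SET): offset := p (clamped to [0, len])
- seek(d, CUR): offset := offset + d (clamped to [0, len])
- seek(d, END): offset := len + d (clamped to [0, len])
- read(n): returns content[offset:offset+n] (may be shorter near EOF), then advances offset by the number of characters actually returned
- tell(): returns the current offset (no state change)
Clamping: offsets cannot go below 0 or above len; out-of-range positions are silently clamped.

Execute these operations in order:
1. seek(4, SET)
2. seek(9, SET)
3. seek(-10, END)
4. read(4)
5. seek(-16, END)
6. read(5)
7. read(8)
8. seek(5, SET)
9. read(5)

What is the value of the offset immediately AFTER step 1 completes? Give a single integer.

Answer: 4

Derivation:
After 1 (seek(4, SET)): offset=4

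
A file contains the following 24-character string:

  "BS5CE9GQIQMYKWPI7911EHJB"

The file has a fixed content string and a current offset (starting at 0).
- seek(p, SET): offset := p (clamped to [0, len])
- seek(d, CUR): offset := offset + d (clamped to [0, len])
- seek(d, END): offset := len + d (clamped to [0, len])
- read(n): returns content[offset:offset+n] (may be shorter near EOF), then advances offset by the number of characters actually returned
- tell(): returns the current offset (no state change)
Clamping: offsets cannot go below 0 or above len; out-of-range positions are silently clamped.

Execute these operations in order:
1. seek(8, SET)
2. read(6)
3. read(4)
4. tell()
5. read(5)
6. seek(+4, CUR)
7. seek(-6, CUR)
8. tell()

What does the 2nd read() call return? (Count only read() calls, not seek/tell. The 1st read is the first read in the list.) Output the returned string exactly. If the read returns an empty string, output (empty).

After 1 (seek(8, SET)): offset=8
After 2 (read(6)): returned 'IQMYKW', offset=14
After 3 (read(4)): returned 'PI79', offset=18
After 4 (tell()): offset=18
After 5 (read(5)): returned '11EHJ', offset=23
After 6 (seek(+4, CUR)): offset=24
After 7 (seek(-6, CUR)): offset=18
After 8 (tell()): offset=18

Answer: PI79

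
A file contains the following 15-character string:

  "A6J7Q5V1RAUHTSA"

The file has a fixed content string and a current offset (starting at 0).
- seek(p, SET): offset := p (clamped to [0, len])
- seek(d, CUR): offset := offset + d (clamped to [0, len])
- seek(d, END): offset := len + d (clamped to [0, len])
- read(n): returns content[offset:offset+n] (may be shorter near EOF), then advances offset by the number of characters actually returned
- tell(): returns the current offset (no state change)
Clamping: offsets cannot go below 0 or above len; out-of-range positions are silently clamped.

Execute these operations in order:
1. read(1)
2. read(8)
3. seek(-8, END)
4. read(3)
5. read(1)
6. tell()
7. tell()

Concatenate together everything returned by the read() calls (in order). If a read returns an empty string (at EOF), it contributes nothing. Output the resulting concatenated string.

Answer: A6J7Q5V1R1RAU

Derivation:
After 1 (read(1)): returned 'A', offset=1
After 2 (read(8)): returned '6J7Q5V1R', offset=9
After 3 (seek(-8, END)): offset=7
After 4 (read(3)): returned '1RA', offset=10
After 5 (read(1)): returned 'U', offset=11
After 6 (tell()): offset=11
After 7 (tell()): offset=11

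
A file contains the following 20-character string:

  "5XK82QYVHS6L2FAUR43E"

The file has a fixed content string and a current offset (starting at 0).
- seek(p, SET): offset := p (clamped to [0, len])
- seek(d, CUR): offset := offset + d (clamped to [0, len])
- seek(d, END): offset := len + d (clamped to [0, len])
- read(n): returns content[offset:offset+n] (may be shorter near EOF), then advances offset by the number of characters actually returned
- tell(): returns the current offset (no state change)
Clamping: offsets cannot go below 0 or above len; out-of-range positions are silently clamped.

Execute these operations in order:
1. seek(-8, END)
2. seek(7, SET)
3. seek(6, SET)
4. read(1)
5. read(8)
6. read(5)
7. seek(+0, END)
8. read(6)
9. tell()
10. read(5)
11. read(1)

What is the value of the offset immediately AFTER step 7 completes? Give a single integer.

After 1 (seek(-8, END)): offset=12
After 2 (seek(7, SET)): offset=7
After 3 (seek(6, SET)): offset=6
After 4 (read(1)): returned 'Y', offset=7
After 5 (read(8)): returned 'VHS6L2FA', offset=15
After 6 (read(5)): returned 'UR43E', offset=20
After 7 (seek(+0, END)): offset=20

Answer: 20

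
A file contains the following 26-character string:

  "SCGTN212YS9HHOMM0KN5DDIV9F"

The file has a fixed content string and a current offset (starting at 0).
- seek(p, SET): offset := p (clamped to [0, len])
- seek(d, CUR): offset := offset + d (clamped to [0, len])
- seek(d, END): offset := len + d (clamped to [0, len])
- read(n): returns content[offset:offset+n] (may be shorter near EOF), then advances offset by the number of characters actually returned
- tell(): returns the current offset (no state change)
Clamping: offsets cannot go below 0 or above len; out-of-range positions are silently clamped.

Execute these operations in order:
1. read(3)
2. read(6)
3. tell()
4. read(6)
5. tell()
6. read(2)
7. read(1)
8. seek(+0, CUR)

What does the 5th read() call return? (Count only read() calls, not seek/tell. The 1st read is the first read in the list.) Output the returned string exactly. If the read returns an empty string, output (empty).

After 1 (read(3)): returned 'SCG', offset=3
After 2 (read(6)): returned 'TN212Y', offset=9
After 3 (tell()): offset=9
After 4 (read(6)): returned 'S9HHOM', offset=15
After 5 (tell()): offset=15
After 6 (read(2)): returned 'M0', offset=17
After 7 (read(1)): returned 'K', offset=18
After 8 (seek(+0, CUR)): offset=18

Answer: K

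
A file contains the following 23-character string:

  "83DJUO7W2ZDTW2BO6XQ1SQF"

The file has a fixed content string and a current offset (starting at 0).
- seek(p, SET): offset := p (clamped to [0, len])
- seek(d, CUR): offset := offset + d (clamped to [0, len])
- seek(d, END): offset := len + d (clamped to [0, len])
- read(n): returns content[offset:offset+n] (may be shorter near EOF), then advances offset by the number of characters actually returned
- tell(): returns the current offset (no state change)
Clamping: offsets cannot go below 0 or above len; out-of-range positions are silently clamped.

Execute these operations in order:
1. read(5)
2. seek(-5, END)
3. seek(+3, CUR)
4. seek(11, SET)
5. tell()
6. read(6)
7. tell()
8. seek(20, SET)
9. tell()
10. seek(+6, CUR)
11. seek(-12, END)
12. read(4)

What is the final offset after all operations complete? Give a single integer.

Answer: 15

Derivation:
After 1 (read(5)): returned '83DJU', offset=5
After 2 (seek(-5, END)): offset=18
After 3 (seek(+3, CUR)): offset=21
After 4 (seek(11, SET)): offset=11
After 5 (tell()): offset=11
After 6 (read(6)): returned 'TW2BO6', offset=17
After 7 (tell()): offset=17
After 8 (seek(20, SET)): offset=20
After 9 (tell()): offset=20
After 10 (seek(+6, CUR)): offset=23
After 11 (seek(-12, END)): offset=11
After 12 (read(4)): returned 'TW2B', offset=15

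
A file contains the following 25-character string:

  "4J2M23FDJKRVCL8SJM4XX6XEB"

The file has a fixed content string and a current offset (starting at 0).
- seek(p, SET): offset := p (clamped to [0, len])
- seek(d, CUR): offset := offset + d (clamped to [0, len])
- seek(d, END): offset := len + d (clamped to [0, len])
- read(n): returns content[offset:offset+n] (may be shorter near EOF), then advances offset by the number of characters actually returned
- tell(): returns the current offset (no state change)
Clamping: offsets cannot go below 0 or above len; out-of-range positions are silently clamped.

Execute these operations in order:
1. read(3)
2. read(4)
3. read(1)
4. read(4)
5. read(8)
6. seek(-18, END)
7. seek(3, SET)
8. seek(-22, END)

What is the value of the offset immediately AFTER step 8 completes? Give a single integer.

Answer: 3

Derivation:
After 1 (read(3)): returned '4J2', offset=3
After 2 (read(4)): returned 'M23F', offset=7
After 3 (read(1)): returned 'D', offset=8
After 4 (read(4)): returned 'JKRV', offset=12
After 5 (read(8)): returned 'CL8SJM4X', offset=20
After 6 (seek(-18, END)): offset=7
After 7 (seek(3, SET)): offset=3
After 8 (seek(-22, END)): offset=3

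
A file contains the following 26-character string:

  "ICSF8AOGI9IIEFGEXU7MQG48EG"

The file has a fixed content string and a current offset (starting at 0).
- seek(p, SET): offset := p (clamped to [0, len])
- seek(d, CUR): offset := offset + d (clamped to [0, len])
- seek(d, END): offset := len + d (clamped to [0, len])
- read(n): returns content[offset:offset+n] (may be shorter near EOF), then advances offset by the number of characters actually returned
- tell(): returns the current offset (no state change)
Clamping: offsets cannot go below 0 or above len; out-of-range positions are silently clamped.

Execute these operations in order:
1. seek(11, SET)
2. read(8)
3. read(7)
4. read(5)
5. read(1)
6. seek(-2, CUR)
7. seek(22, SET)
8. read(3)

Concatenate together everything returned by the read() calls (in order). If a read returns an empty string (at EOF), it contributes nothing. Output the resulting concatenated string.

After 1 (seek(11, SET)): offset=11
After 2 (read(8)): returned 'IEFGEXU7', offset=19
After 3 (read(7)): returned 'MQG48EG', offset=26
After 4 (read(5)): returned '', offset=26
After 5 (read(1)): returned '', offset=26
After 6 (seek(-2, CUR)): offset=24
After 7 (seek(22, SET)): offset=22
After 8 (read(3)): returned '48E', offset=25

Answer: IEFGEXU7MQG48EG48E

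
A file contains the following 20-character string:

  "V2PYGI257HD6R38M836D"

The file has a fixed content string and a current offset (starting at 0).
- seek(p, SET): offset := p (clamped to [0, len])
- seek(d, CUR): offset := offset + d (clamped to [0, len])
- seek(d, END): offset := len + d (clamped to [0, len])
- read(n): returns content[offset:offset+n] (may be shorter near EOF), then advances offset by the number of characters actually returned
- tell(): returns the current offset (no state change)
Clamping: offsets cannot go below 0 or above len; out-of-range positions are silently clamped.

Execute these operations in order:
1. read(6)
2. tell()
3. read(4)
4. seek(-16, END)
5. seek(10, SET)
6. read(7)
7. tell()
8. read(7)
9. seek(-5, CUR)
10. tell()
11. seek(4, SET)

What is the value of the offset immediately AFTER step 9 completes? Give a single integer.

After 1 (read(6)): returned 'V2PYGI', offset=6
After 2 (tell()): offset=6
After 3 (read(4)): returned '257H', offset=10
After 4 (seek(-16, END)): offset=4
After 5 (seek(10, SET)): offset=10
After 6 (read(7)): returned 'D6R38M8', offset=17
After 7 (tell()): offset=17
After 8 (read(7)): returned '36D', offset=20
After 9 (seek(-5, CUR)): offset=15

Answer: 15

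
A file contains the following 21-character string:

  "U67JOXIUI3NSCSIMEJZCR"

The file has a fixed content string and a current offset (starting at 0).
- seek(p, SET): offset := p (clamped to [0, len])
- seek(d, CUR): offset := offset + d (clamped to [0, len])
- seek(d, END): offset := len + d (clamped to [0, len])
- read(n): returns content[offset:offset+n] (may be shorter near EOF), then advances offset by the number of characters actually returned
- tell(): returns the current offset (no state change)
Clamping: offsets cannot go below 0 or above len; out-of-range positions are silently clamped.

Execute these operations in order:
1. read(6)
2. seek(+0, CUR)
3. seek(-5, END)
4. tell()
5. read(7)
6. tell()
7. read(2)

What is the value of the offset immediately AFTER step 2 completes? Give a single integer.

Answer: 6

Derivation:
After 1 (read(6)): returned 'U67JOX', offset=6
After 2 (seek(+0, CUR)): offset=6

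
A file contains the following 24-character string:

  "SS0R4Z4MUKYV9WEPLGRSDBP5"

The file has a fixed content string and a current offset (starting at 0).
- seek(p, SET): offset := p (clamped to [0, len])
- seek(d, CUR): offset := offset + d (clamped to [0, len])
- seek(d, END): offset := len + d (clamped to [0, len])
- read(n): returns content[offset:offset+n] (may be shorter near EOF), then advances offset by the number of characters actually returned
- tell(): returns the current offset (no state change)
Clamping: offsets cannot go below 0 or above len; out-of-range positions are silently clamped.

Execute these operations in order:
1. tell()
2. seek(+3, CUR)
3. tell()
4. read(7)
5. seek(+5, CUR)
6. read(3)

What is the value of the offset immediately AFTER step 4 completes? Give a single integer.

Answer: 10

Derivation:
After 1 (tell()): offset=0
After 2 (seek(+3, CUR)): offset=3
After 3 (tell()): offset=3
After 4 (read(7)): returned 'R4Z4MUK', offset=10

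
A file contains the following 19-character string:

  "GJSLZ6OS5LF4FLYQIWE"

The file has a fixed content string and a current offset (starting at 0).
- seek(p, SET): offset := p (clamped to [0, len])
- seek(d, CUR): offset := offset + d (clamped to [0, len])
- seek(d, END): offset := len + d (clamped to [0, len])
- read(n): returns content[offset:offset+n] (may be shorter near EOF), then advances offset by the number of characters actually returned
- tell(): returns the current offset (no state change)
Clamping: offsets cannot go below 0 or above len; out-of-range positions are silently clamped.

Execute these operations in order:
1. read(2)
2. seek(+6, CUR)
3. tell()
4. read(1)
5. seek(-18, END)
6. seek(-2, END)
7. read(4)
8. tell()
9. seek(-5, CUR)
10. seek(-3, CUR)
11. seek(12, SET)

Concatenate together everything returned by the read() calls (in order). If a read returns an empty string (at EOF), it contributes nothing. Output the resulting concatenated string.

After 1 (read(2)): returned 'GJ', offset=2
After 2 (seek(+6, CUR)): offset=8
After 3 (tell()): offset=8
After 4 (read(1)): returned '5', offset=9
After 5 (seek(-18, END)): offset=1
After 6 (seek(-2, END)): offset=17
After 7 (read(4)): returned 'WE', offset=19
After 8 (tell()): offset=19
After 9 (seek(-5, CUR)): offset=14
After 10 (seek(-3, CUR)): offset=11
After 11 (seek(12, SET)): offset=12

Answer: GJ5WE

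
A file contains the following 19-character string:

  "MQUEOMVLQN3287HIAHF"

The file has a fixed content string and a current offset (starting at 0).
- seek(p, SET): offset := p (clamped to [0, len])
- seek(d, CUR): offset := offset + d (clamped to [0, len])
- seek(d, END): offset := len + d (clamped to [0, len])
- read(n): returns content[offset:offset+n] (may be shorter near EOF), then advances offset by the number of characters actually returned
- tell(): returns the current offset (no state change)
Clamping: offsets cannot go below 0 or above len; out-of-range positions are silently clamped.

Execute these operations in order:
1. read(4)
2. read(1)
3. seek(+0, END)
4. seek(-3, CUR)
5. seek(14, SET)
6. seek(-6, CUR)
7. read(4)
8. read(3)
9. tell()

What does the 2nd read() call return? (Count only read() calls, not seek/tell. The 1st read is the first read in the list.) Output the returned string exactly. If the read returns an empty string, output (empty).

Answer: O

Derivation:
After 1 (read(4)): returned 'MQUE', offset=4
After 2 (read(1)): returned 'O', offset=5
After 3 (seek(+0, END)): offset=19
After 4 (seek(-3, CUR)): offset=16
After 5 (seek(14, SET)): offset=14
After 6 (seek(-6, CUR)): offset=8
After 7 (read(4)): returned 'QN32', offset=12
After 8 (read(3)): returned '87H', offset=15
After 9 (tell()): offset=15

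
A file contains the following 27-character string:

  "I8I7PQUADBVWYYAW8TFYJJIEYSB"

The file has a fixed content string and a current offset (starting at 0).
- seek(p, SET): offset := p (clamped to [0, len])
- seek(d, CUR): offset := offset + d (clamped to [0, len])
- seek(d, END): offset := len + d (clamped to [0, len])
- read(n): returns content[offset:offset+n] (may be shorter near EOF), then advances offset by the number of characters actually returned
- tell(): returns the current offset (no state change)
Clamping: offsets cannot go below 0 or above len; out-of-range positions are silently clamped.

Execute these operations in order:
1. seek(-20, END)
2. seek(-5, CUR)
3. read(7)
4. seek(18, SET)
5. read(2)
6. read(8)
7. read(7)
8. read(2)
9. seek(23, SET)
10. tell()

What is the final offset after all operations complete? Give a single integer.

After 1 (seek(-20, END)): offset=7
After 2 (seek(-5, CUR)): offset=2
After 3 (read(7)): returned 'I7PQUAD', offset=9
After 4 (seek(18, SET)): offset=18
After 5 (read(2)): returned 'FY', offset=20
After 6 (read(8)): returned 'JJIEYSB', offset=27
After 7 (read(7)): returned '', offset=27
After 8 (read(2)): returned '', offset=27
After 9 (seek(23, SET)): offset=23
After 10 (tell()): offset=23

Answer: 23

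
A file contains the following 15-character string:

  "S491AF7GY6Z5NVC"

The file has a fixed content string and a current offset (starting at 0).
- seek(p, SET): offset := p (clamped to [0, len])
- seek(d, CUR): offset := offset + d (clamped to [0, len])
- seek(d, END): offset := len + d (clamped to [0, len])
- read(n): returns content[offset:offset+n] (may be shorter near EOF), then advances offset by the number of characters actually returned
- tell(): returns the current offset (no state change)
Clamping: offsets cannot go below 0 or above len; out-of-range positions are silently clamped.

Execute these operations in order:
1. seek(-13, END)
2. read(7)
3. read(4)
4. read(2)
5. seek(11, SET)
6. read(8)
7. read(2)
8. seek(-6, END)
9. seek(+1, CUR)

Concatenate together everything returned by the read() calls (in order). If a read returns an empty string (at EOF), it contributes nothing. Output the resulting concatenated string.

After 1 (seek(-13, END)): offset=2
After 2 (read(7)): returned '91AF7GY', offset=9
After 3 (read(4)): returned '6Z5N', offset=13
After 4 (read(2)): returned 'VC', offset=15
After 5 (seek(11, SET)): offset=11
After 6 (read(8)): returned '5NVC', offset=15
After 7 (read(2)): returned '', offset=15
After 8 (seek(-6, END)): offset=9
After 9 (seek(+1, CUR)): offset=10

Answer: 91AF7GY6Z5NVC5NVC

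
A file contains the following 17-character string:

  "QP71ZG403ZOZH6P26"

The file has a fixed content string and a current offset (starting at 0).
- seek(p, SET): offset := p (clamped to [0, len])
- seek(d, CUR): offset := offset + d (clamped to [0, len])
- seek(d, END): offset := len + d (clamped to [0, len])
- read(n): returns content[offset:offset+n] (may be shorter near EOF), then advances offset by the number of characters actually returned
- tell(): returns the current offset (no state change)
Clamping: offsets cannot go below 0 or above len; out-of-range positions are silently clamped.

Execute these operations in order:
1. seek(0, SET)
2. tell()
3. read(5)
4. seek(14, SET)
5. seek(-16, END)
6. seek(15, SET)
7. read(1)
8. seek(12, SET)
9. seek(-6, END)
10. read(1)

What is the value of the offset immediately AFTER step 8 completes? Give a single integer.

Answer: 12

Derivation:
After 1 (seek(0, SET)): offset=0
After 2 (tell()): offset=0
After 3 (read(5)): returned 'QP71Z', offset=5
After 4 (seek(14, SET)): offset=14
After 5 (seek(-16, END)): offset=1
After 6 (seek(15, SET)): offset=15
After 7 (read(1)): returned '2', offset=16
After 8 (seek(12, SET)): offset=12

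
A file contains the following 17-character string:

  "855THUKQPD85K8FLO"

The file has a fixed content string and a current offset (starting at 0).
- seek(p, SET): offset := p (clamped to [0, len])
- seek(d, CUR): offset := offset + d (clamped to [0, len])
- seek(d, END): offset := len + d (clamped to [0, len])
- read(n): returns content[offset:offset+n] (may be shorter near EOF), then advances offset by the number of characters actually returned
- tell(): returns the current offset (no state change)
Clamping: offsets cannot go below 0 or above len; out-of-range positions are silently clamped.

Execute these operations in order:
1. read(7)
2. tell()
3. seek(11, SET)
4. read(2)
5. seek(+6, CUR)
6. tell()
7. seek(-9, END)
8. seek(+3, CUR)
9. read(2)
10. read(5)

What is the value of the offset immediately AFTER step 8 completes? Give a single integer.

After 1 (read(7)): returned '855THUK', offset=7
After 2 (tell()): offset=7
After 3 (seek(11, SET)): offset=11
After 4 (read(2)): returned '5K', offset=13
After 5 (seek(+6, CUR)): offset=17
After 6 (tell()): offset=17
After 7 (seek(-9, END)): offset=8
After 8 (seek(+3, CUR)): offset=11

Answer: 11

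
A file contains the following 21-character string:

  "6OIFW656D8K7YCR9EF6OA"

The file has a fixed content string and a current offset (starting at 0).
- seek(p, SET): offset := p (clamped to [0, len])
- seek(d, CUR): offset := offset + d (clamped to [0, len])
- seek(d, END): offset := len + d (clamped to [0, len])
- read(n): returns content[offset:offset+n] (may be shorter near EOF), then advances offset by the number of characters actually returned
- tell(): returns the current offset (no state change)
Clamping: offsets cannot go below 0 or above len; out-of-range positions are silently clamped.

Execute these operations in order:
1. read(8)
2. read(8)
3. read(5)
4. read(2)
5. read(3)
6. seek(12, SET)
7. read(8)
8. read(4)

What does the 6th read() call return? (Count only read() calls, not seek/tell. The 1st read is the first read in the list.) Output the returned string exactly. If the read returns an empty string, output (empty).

After 1 (read(8)): returned '6OIFW656', offset=8
After 2 (read(8)): returned 'D8K7YCR9', offset=16
After 3 (read(5)): returned 'EF6OA', offset=21
After 4 (read(2)): returned '', offset=21
After 5 (read(3)): returned '', offset=21
After 6 (seek(12, SET)): offset=12
After 7 (read(8)): returned 'YCR9EF6O', offset=20
After 8 (read(4)): returned 'A', offset=21

Answer: YCR9EF6O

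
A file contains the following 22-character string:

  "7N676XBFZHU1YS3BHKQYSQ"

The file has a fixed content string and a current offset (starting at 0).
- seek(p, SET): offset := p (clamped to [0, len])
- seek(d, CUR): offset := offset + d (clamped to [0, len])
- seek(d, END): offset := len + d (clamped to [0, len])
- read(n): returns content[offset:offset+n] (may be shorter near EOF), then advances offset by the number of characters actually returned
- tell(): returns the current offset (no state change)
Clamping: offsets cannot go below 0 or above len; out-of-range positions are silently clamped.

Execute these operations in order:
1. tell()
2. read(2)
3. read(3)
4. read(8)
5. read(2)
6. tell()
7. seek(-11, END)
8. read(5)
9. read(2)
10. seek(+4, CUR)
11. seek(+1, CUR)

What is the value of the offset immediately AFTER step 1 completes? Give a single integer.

Answer: 0

Derivation:
After 1 (tell()): offset=0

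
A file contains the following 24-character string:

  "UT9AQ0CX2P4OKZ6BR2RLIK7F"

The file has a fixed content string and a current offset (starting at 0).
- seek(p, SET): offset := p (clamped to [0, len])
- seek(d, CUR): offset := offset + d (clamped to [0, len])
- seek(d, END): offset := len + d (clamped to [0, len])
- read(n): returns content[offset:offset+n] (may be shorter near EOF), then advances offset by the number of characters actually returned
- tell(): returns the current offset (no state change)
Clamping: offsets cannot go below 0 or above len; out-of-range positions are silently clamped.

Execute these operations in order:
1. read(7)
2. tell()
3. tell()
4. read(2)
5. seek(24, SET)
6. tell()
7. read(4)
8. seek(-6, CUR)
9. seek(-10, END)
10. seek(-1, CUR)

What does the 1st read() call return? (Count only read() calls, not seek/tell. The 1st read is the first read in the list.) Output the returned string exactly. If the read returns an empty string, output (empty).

Answer: UT9AQ0C

Derivation:
After 1 (read(7)): returned 'UT9AQ0C', offset=7
After 2 (tell()): offset=7
After 3 (tell()): offset=7
After 4 (read(2)): returned 'X2', offset=9
After 5 (seek(24, SET)): offset=24
After 6 (tell()): offset=24
After 7 (read(4)): returned '', offset=24
After 8 (seek(-6, CUR)): offset=18
After 9 (seek(-10, END)): offset=14
After 10 (seek(-1, CUR)): offset=13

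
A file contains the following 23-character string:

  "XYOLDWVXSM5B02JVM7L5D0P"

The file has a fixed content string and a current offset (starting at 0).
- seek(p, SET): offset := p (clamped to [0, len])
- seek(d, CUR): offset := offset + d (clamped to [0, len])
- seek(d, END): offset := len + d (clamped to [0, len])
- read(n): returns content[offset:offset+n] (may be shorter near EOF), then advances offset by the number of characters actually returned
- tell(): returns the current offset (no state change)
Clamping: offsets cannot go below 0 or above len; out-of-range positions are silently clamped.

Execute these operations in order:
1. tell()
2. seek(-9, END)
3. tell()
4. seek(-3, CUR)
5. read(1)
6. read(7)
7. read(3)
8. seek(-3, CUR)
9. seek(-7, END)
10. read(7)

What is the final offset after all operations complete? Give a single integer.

After 1 (tell()): offset=0
After 2 (seek(-9, END)): offset=14
After 3 (tell()): offset=14
After 4 (seek(-3, CUR)): offset=11
After 5 (read(1)): returned 'B', offset=12
After 6 (read(7)): returned '02JVM7L', offset=19
After 7 (read(3)): returned '5D0', offset=22
After 8 (seek(-3, CUR)): offset=19
After 9 (seek(-7, END)): offset=16
After 10 (read(7)): returned 'M7L5D0P', offset=23

Answer: 23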